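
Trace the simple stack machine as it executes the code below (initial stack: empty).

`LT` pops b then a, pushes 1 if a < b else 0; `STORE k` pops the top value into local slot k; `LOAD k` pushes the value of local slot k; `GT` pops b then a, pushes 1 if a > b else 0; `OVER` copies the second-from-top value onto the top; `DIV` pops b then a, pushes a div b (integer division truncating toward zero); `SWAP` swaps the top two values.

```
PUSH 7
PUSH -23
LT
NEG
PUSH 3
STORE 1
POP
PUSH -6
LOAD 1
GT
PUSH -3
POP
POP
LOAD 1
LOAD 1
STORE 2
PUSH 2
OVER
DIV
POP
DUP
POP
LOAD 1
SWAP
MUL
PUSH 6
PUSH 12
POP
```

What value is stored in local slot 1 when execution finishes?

3

PUSH 7    [7]
PUSH -23  [7, -23]
LT        [0]
NEG       [0]
PUSH 3    [0, 3]
STORE 1   [0]
POP       []
PUSH -6   [-6]
LOAD 1    [-6, 3]
GT        [0]
PUSH -3   [0, -3]
POP       [0]
POP       []
LOAD 1    [3]
LOAD 1    [3, 3]
STORE 2   [3]
PUSH 2    [3, 2]
OVER      [3, 2, 3]
DIV       [3, 0]
POP       [3]
DUP       [3, 3]
POP       [3]
LOAD 1    [3, 3]
SWAP      [3, 3]
MUL       [9]
PUSH 6    [9, 6]
PUSH 12   [9, 6, 12]
POP       [9, 6]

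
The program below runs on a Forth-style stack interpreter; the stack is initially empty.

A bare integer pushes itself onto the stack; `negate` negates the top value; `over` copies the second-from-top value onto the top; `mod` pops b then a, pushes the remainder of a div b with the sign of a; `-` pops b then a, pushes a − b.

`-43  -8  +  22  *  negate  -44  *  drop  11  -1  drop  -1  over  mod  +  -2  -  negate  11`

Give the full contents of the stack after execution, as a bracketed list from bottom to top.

-43    : -43
-8     : -43 -8
+      : -51
22     : -51 22
*      : -1122
negate : 1122
-44    : 1122 -44
*      : -49368
drop   : (empty)
11     : 11
-1     : 11 -1
drop   : 11
-1     : 11 -1
over   : 11 -1 11
mod    : 11 -1
+      : 10
-2     : 10 -2
-      : 12
negate : -12
11     : -12 11

[-12, 11]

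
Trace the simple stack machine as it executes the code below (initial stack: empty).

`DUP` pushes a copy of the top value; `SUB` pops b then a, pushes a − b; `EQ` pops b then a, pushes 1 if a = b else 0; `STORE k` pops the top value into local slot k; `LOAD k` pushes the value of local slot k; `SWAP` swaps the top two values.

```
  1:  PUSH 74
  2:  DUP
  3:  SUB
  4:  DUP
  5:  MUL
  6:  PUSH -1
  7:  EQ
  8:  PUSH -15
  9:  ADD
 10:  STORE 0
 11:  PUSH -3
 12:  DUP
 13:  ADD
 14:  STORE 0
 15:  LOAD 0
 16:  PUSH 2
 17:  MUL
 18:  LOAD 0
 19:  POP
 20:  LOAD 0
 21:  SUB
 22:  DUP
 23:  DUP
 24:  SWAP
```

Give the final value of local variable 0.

-6

PUSH 74  : 74
DUP      : 74 74
SUB      : 0
DUP      : 0 0
MUL      : 0
PUSH -1  : 0 -1
EQ       : 0
PUSH -15 : 0 -15
ADD      : -15
STORE 0  : (empty)
PUSH -3  : -3
DUP      : -3 -3
ADD      : -6
STORE 0  : (empty)
LOAD 0   : -6
PUSH 2   : -6 2
MUL      : -12
LOAD 0   : -12 -6
POP      : -12
LOAD 0   : -12 -6
SUB      : -6
DUP      : -6 -6
DUP      : -6 -6 -6
SWAP     : -6 -6 -6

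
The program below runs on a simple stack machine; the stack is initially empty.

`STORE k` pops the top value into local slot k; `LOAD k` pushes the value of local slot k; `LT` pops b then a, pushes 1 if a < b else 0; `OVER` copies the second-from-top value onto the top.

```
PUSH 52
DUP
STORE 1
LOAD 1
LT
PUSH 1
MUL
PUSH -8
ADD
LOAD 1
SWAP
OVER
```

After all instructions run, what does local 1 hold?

PUSH 52 → 52
DUP     → 52 52
STORE 1 → 52
LOAD 1  → 52 52
LT      → 0
PUSH 1  → 0 1
MUL     → 0
PUSH -8 → 0 -8
ADD     → -8
LOAD 1  → -8 52
SWAP    → 52 -8
OVER    → 52 -8 52

52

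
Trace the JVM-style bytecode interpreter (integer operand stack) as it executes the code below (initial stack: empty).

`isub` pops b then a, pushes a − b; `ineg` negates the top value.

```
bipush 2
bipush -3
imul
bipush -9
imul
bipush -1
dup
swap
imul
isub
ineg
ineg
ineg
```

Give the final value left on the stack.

-53

bipush 2  : 2
bipush -3 : 2 -3
imul      : -6
bipush -9 : -6 -9
imul      : 54
bipush -1 : 54 -1
dup       : 54 -1 -1
swap      : 54 -1 -1
imul      : 54 1
isub      : 53
ineg      : -53
ineg      : 53
ineg      : -53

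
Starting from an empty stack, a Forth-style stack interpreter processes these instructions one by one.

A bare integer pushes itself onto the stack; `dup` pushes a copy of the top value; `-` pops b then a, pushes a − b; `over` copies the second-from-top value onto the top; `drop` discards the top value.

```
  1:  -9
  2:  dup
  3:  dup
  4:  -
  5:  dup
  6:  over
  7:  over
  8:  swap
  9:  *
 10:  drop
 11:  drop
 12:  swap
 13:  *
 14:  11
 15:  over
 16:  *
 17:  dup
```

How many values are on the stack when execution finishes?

-9    -9
dup   -9 -9
dup   -9 -9 -9
-     -9 0
dup   -9 0 0
over  -9 0 0 0
over  -9 0 0 0 0
swap  -9 0 0 0 0
*     -9 0 0 0
drop  -9 0 0
drop  -9 0
swap  0 -9
*     0
11    0 11
over  0 11 0
*     0 0
dup   0 0 0

3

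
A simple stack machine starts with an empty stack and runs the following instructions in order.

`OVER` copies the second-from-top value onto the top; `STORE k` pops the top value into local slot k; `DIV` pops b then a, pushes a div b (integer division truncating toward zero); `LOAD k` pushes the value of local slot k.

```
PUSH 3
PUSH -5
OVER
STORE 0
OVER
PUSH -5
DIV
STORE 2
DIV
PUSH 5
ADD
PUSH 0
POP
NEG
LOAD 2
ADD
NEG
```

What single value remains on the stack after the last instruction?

PUSH 3  : 3
PUSH -5 : 3 -5
OVER    : 3 -5 3
STORE 0 : 3 -5
OVER    : 3 -5 3
PUSH -5 : 3 -5 3 -5
DIV     : 3 -5 0
STORE 2 : 3 -5
DIV     : 0
PUSH 5  : 0 5
ADD     : 5
PUSH 0  : 5 0
POP     : 5
NEG     : -5
LOAD 2  : -5 0
ADD     : -5
NEG     : 5

5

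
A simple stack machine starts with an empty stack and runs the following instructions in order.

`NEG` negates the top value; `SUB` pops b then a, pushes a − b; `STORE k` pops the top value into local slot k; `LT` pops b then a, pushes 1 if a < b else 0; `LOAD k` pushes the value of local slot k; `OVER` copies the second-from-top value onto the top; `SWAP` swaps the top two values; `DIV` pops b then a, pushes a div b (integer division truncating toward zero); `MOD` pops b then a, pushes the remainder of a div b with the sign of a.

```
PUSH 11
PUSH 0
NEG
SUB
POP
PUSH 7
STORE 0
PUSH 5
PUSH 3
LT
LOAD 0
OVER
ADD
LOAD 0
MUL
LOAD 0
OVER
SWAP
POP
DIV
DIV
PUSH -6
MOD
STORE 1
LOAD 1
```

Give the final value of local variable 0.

7

PUSH 11  11
PUSH 0   11 0
NEG      11 0
SUB      11
POP      (empty)
PUSH 7   7
STORE 0  (empty)
PUSH 5   5
PUSH 3   5 3
LT       0
LOAD 0   0 7
OVER     0 7 0
ADD      0 7
LOAD 0   0 7 7
MUL      0 49
LOAD 0   0 49 7
OVER     0 49 7 49
SWAP     0 49 49 7
POP      0 49 49
DIV      0 1
DIV      0
PUSH -6  0 -6
MOD      0
STORE 1  (empty)
LOAD 1   0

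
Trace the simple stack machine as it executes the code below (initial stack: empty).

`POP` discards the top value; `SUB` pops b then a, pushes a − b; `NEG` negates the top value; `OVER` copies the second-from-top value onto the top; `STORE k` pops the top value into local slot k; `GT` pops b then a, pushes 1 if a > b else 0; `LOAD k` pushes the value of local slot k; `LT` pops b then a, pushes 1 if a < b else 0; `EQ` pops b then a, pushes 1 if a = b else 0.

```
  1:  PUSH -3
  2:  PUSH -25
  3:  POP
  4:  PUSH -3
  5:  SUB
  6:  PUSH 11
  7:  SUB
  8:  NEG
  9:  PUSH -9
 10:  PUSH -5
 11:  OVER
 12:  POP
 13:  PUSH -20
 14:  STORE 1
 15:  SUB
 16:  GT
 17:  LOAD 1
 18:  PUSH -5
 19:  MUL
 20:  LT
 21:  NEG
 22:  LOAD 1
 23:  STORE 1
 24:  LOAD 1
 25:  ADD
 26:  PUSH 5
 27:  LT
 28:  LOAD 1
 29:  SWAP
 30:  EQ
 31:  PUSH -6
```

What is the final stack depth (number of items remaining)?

2

PUSH -3   -3
PUSH -25  -3 -25
POP       -3
PUSH -3   -3 -3
SUB       0
PUSH 11   0 11
SUB       -11
NEG       11
PUSH -9   11 -9
PUSH -5   11 -9 -5
OVER      11 -9 -5 -9
POP       11 -9 -5
PUSH -20  11 -9 -5 -20
STORE 1   11 -9 -5
SUB       11 -4
GT        1
LOAD 1    1 -20
PUSH -5   1 -20 -5
MUL       1 100
LT        1
NEG       -1
LOAD 1    -1 -20
STORE 1   -1
LOAD 1    -1 -20
ADD       -21
PUSH 5    -21 5
LT        1
LOAD 1    1 -20
SWAP      -20 1
EQ        0
PUSH -6   0 -6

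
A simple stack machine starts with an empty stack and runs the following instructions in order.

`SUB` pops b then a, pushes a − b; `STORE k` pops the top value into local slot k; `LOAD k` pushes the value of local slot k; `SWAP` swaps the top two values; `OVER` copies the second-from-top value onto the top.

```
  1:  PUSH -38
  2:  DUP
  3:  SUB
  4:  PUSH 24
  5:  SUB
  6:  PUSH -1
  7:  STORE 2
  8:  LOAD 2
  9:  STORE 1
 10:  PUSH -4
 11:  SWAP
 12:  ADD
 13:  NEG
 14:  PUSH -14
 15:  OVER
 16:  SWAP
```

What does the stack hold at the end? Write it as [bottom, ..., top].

[28, 28, -14]

PUSH -38 : [-38]
DUP      : [-38, -38]
SUB      : [0]
PUSH 24  : [0, 24]
SUB      : [-24]
PUSH -1  : [-24, -1]
STORE 2  : [-24]
LOAD 2   : [-24, -1]
STORE 1  : [-24]
PUSH -4  : [-24, -4]
SWAP     : [-4, -24]
ADD      : [-28]
NEG      : [28]
PUSH -14 : [28, -14]
OVER     : [28, -14, 28]
SWAP     : [28, 28, -14]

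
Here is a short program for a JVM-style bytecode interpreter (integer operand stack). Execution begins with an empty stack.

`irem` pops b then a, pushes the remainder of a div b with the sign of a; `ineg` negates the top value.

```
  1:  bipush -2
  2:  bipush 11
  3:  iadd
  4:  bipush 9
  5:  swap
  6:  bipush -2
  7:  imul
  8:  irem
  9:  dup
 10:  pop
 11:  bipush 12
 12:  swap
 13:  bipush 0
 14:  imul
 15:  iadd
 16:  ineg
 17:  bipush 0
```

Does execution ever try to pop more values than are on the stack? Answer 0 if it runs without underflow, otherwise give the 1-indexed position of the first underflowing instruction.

0

bipush -2 → -2
bipush 11 → -2 11
iadd      → 9
bipush 9  → 9 9
swap      → 9 9
bipush -2 → 9 9 -2
imul      → 9 -18
irem      → 9
dup       → 9 9
pop       → 9
bipush 12 → 9 12
swap      → 12 9
bipush 0  → 12 9 0
imul      → 12 0
iadd      → 12
ineg      → -12
bipush 0  → -12 0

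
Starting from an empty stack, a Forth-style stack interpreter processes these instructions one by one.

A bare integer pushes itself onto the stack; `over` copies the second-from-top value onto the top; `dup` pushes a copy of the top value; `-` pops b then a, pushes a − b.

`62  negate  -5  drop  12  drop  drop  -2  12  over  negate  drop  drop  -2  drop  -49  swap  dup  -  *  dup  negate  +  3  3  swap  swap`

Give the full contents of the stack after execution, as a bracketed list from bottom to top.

62     : 62
negate : -62
-5     : -62 -5
drop   : -62
12     : -62 12
drop   : -62
drop   : (empty)
-2     : -2
12     : -2 12
over   : -2 12 -2
negate : -2 12 2
drop   : -2 12
drop   : -2
-2     : -2 -2
drop   : -2
-49    : -2 -49
swap   : -49 -2
dup    : -49 -2 -2
-      : -49 0
*      : 0
dup    : 0 0
negate : 0 0
+      : 0
3      : 0 3
3      : 0 3 3
swap   : 0 3 3
swap   : 0 3 3

[0, 3, 3]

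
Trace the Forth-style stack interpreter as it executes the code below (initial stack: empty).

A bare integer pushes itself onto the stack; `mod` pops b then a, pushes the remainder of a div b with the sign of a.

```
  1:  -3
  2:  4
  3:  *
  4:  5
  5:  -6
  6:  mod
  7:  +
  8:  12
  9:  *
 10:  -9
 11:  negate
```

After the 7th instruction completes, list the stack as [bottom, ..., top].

-3   -3
4    -3 4
*    -12
5    -12 5
-6   -12 5 -6
mod  -12 5
+    -7

[-7]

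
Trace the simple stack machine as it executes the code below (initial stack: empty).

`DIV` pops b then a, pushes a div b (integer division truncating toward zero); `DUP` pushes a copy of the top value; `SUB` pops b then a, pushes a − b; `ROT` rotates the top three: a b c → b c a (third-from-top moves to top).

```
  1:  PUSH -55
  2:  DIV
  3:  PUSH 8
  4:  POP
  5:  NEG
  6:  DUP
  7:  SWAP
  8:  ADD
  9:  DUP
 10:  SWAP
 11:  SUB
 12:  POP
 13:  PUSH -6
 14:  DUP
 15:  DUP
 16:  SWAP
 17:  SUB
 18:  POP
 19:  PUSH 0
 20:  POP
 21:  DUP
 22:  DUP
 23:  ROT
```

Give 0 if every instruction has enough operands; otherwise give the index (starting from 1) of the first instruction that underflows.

2

PUSH -55 : -55
DIV  — needs 2 operands, stack has 1 → underflow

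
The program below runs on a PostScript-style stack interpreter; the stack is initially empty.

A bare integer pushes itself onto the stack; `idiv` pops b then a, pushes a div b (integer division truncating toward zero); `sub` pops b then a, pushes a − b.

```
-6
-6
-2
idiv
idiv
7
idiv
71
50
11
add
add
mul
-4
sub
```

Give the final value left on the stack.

-6    -6
-6    -6 -6
-2    -6 -6 -2
idiv  -6 3
idiv  -2
7     -2 7
idiv  0
71    0 71
50    0 71 50
11    0 71 50 11
add   0 71 61
add   0 132
mul   0
-4    0 -4
sub   4

4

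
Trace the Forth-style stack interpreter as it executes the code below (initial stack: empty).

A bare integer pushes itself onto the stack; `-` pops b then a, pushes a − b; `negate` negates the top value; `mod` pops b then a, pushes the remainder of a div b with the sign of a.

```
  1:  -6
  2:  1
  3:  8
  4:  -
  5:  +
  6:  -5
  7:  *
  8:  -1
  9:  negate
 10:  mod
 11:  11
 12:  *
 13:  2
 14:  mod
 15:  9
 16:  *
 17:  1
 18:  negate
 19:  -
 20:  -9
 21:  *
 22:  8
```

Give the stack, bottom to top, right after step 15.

[0, 9]

-6      [-6]
1       [-6, 1]
8       [-6, 1, 8]
-       [-6, -7]
+       [-13]
-5      [-13, -5]
*       [65]
-1      [65, -1]
negate  [65, 1]
mod     [0]
11      [0, 11]
*       [0]
2       [0, 2]
mod     [0]
9       [0, 9]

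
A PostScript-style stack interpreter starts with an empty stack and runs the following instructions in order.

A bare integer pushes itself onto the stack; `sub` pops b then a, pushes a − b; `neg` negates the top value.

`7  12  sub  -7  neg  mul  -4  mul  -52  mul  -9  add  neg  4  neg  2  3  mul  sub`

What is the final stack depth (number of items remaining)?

2

7   : 7
12  : 7 12
sub : -5
-7  : -5 -7
neg : -5 7
mul : -35
-4  : -35 -4
mul : 140
-52 : 140 -52
mul : -7280
-9  : -7280 -9
add : -7289
neg : 7289
4   : 7289 4
neg : 7289 -4
2   : 7289 -4 2
3   : 7289 -4 2 3
mul : 7289 -4 6
sub : 7289 -10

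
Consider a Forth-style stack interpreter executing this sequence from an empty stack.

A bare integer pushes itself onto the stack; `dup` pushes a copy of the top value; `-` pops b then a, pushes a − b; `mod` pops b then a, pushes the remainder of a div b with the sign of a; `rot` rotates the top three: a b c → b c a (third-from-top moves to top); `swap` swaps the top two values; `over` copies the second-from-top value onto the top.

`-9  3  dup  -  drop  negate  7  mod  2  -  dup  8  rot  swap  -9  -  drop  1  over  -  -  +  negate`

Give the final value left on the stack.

1

-9      -9
3       -9 3
dup     -9 3 3
-       -9 0
drop    -9
negate  9
7       9 7
mod     2
2       2 2
-       0
dup     0 0
8       0 0 8
rot     0 8 0
swap    0 0 8
-9      0 0 8 -9
-       0 0 17
drop    0 0
1       0 0 1
over    0 0 1 0
-       0 0 1
-       0 -1
+       -1
negate  1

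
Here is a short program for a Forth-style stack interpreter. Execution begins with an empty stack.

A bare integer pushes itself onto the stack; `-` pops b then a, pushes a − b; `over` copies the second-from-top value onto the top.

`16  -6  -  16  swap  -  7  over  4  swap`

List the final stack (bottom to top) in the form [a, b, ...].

16   : 16
-6   : 16 -6
-    : 22
16   : 22 16
swap : 16 22
-    : -6
7    : -6 7
over : -6 7 -6
4    : -6 7 -6 4
swap : -6 7 4 -6

[-6, 7, 4, -6]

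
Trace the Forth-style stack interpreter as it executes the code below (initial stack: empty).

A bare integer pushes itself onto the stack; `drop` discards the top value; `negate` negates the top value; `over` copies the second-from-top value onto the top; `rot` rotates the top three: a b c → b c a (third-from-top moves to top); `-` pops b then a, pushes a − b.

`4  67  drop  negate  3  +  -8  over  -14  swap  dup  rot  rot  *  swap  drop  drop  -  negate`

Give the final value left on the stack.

4      → [4]
67     → [4, 67]
drop   → [4]
negate → [-4]
3      → [-4, 3]
+      → [-1]
-8     → [-1, -8]
over   → [-1, -8, -1]
-14    → [-1, -8, -1, -14]
swap   → [-1, -8, -14, -1]
dup    → [-1, -8, -14, -1, -1]
rot    → [-1, -8, -1, -1, -14]
rot    → [-1, -8, -1, -14, -1]
*      → [-1, -8, -1, 14]
swap   → [-1, -8, 14, -1]
drop   → [-1, -8, 14]
drop   → [-1, -8]
-      → [7]
negate → [-7]

-7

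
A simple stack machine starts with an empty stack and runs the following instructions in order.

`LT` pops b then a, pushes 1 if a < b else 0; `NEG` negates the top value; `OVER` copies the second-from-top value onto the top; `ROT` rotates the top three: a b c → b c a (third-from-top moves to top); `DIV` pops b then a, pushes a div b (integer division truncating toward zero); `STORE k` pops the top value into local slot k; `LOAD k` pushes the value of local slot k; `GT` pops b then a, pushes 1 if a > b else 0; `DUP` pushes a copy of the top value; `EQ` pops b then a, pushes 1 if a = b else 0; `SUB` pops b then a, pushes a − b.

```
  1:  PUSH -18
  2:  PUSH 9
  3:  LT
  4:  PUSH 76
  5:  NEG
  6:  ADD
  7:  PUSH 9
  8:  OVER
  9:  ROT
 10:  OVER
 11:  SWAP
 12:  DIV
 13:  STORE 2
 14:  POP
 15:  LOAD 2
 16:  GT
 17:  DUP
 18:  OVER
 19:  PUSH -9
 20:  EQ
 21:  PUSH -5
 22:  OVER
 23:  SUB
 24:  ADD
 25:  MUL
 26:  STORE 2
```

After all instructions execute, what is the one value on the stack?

1

PUSH -18 → -18
PUSH 9   → -18 9
LT       → 1
PUSH 76  → 1 76
NEG      → 1 -76
ADD      → -75
PUSH 9   → -75 9
OVER     → -75 9 -75
ROT      → 9 -75 -75
OVER     → 9 -75 -75 -75
SWAP     → 9 -75 -75 -75
DIV      → 9 -75 1
STORE 2  → 9 -75
POP      → 9
LOAD 2   → 9 1
GT       → 1
DUP      → 1 1
OVER     → 1 1 1
PUSH -9  → 1 1 1 -9
EQ       → 1 1 0
PUSH -5  → 1 1 0 -5
OVER     → 1 1 0 -5 0
SUB      → 1 1 0 -5
ADD      → 1 1 -5
MUL      → 1 -5
STORE 2  → 1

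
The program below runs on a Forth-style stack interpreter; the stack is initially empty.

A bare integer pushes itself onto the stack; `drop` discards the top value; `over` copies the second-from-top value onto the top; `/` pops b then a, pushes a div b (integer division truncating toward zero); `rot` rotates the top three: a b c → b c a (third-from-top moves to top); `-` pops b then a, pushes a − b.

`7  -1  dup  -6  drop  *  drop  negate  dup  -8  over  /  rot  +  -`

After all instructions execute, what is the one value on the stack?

7      -> 7
-1     -> 7 -1
dup    -> 7 -1 -1
-6     -> 7 -1 -1 -6
drop   -> 7 -1 -1
*      -> 7 1
drop   -> 7
negate -> -7
dup    -> -7 -7
-8     -> -7 -7 -8
over   -> -7 -7 -8 -7
/      -> -7 -7 1
rot    -> -7 1 -7
+      -> -7 -6
-      -> -1

-1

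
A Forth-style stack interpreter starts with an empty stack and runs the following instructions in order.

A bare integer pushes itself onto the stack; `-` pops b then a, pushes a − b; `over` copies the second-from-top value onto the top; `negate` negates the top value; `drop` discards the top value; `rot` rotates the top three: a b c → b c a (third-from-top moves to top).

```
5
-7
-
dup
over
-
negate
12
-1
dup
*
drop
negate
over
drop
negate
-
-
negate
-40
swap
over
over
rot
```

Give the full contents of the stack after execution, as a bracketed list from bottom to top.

5      : 5
-7     : 5 -7
-      : 12
dup    : 12 12
over   : 12 12 12
-      : 12 0
negate : 12 0
12     : 12 0 12
-1     : 12 0 12 -1
dup    : 12 0 12 -1 -1
*      : 12 0 12 1
drop   : 12 0 12
negate : 12 0 -12
over   : 12 0 -12 0
drop   : 12 0 -12
negate : 12 0 12
-      : 12 -12
-      : 24
negate : -24
-40    : -24 -40
swap   : -40 -24
over   : -40 -24 -40
over   : -40 -24 -40 -24
rot    : -40 -40 -24 -24

[-40, -40, -24, -24]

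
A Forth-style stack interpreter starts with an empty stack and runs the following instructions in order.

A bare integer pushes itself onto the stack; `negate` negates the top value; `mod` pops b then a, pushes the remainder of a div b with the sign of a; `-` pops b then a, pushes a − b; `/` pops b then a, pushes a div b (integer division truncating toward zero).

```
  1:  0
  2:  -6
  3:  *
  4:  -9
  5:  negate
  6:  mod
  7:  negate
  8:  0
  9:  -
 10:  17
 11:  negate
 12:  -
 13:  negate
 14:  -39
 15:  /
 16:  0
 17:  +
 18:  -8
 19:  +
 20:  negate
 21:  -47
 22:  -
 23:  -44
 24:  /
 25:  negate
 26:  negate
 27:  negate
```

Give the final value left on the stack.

0       [0]
-6      [0, -6]
*       [0]
-9      [0, -9]
negate  [0, 9]
mod     [0]
negate  [0]
0       [0, 0]
-       [0]
17      [0, 17]
negate  [0, -17]
-       [17]
negate  [-17]
-39     [-17, -39]
/       [0]
0       [0, 0]
+       [0]
-8      [0, -8]
+       [-8]
negate  [8]
-47     [8, -47]
-       [55]
-44     [55, -44]
/       [-1]
negate  [1]
negate  [-1]
negate  [1]

1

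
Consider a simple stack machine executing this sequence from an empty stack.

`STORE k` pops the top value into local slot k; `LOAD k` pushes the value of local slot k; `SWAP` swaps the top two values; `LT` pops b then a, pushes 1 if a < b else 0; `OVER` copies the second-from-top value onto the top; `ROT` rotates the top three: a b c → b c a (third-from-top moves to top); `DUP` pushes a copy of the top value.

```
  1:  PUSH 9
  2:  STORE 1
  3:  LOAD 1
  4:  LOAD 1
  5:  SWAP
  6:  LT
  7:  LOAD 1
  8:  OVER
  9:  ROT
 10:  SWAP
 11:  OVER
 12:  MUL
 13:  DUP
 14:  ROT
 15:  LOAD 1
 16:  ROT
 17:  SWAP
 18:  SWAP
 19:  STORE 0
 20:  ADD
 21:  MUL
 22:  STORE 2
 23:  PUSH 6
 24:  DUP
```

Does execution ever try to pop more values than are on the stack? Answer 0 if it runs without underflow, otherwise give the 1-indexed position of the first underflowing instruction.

0

PUSH 9  → 9
STORE 1 → (empty)
LOAD 1  → 9
LOAD 1  → 9 9
SWAP    → 9 9
LT      → 0
LOAD 1  → 0 9
OVER    → 0 9 0
ROT     → 9 0 0
SWAP    → 9 0 0
OVER    → 9 0 0 0
MUL     → 9 0 0
DUP     → 9 0 0 0
ROT     → 9 0 0 0
LOAD 1  → 9 0 0 0 9
ROT     → 9 0 0 9 0
SWAP    → 9 0 0 0 9
SWAP    → 9 0 0 9 0
STORE 0 → 9 0 0 9
ADD     → 9 0 9
MUL     → 9 0
STORE 2 → 9
PUSH 6  → 9 6
DUP     → 9 6 6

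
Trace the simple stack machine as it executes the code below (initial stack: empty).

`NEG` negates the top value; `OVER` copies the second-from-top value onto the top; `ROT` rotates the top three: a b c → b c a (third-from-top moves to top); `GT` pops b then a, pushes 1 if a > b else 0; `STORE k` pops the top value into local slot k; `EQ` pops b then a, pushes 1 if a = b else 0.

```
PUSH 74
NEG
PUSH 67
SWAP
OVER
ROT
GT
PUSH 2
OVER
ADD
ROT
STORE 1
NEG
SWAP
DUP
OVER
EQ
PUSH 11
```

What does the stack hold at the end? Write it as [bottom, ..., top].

[-2, 0, 1, 11]

PUSH 74 : 74
NEG     : -74
PUSH 67 : -74 67
SWAP    : 67 -74
OVER    : 67 -74 67
ROT     : -74 67 67
GT      : -74 0
PUSH 2  : -74 0 2
OVER    : -74 0 2 0
ADD     : -74 0 2
ROT     : 0 2 -74
STORE 1 : 0 2
NEG     : 0 -2
SWAP    : -2 0
DUP     : -2 0 0
OVER    : -2 0 0 0
EQ      : -2 0 1
PUSH 11 : -2 0 1 11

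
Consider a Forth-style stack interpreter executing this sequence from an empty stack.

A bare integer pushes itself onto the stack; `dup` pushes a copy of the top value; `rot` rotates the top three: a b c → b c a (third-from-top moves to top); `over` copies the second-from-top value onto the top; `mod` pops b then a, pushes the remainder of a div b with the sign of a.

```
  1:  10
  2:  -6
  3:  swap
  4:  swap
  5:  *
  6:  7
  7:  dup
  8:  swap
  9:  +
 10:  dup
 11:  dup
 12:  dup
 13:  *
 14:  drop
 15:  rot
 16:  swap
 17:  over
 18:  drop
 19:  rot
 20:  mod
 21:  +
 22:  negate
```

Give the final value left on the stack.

10      [10]
-6      [10, -6]
swap    [-6, 10]
swap    [10, -6]
*       [-60]
7       [-60, 7]
dup     [-60, 7, 7]
swap    [-60, 7, 7]
+       [-60, 14]
dup     [-60, 14, 14]
dup     [-60, 14, 14, 14]
dup     [-60, 14, 14, 14, 14]
*       [-60, 14, 14, 196]
drop    [-60, 14, 14]
rot     [14, 14, -60]
swap    [14, -60, 14]
over    [14, -60, 14, -60]
drop    [14, -60, 14]
rot     [-60, 14, 14]
mod     [-60, 0]
+       [-60]
negate  [60]

60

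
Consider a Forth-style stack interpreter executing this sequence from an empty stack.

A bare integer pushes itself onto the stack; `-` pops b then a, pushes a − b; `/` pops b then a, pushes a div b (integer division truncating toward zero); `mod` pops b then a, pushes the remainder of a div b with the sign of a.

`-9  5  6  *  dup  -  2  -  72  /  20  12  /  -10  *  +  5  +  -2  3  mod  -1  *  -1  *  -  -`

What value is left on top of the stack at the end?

-9   [-9]
5    [-9, 5]
6    [-9, 5, 6]
*    [-9, 30]
dup  [-9, 30, 30]
-    [-9, 0]
2    [-9, 0, 2]
-    [-9, -2]
72   [-9, -2, 72]
/    [-9, 0]
20   [-9, 0, 20]
12   [-9, 0, 20, 12]
/    [-9, 0, 1]
-10  [-9, 0, 1, -10]
*    [-9, 0, -10]
+    [-9, -10]
5    [-9, -10, 5]
+    [-9, -5]
-2   [-9, -5, -2]
3    [-9, -5, -2, 3]
mod  [-9, -5, -2]
-1   [-9, -5, -2, -1]
*    [-9, -5, 2]
-1   [-9, -5, 2, -1]
*    [-9, -5, -2]
-    [-9, -3]
-    [-6]

-6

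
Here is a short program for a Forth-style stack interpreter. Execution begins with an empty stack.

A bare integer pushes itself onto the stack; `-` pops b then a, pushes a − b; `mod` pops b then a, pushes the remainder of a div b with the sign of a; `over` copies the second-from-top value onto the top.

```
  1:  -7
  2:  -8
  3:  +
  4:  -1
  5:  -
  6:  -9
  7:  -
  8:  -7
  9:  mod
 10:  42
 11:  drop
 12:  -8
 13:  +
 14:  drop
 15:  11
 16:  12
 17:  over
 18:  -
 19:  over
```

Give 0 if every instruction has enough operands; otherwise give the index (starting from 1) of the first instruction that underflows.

0

-7   : -7
-8   : -7 -8
+    : -15
-1   : -15 -1
-    : -14
-9   : -14 -9
-    : -5
-7   : -5 -7
mod  : -5
42   : -5 42
drop : -5
-8   : -5 -8
+    : -13
drop : (empty)
11   : 11
12   : 11 12
over : 11 12 11
-    : 11 1
over : 11 1 11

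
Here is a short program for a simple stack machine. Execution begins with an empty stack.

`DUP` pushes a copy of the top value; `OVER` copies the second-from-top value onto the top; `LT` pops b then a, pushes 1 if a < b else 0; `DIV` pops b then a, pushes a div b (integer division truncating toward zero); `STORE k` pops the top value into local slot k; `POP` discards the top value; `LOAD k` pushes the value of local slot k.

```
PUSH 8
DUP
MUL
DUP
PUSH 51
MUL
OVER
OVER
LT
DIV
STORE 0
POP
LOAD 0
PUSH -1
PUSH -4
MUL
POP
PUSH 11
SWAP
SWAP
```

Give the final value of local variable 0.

3264

PUSH 8  → [8]
DUP     → [8, 8]
MUL     → [64]
DUP     → [64, 64]
PUSH 51 → [64, 64, 51]
MUL     → [64, 3264]
OVER    → [64, 3264, 64]
OVER    → [64, 3264, 64, 3264]
LT      → [64, 3264, 1]
DIV     → [64, 3264]
STORE 0 → [64]
POP     → []
LOAD 0  → [3264]
PUSH -1 → [3264, -1]
PUSH -4 → [3264, -1, -4]
MUL     → [3264, 4]
POP     → [3264]
PUSH 11 → [3264, 11]
SWAP    → [11, 3264]
SWAP    → [3264, 11]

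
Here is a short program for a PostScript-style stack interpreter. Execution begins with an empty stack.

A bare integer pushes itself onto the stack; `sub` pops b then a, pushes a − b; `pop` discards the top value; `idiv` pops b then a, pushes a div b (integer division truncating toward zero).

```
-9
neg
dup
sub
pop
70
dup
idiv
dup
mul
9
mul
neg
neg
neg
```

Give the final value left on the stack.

-9

-9    [-9]
neg   [9]
dup   [9, 9]
sub   [0]
pop   []
70    [70]
dup   [70, 70]
idiv  [1]
dup   [1, 1]
mul   [1]
9     [1, 9]
mul   [9]
neg   [-9]
neg   [9]
neg   [-9]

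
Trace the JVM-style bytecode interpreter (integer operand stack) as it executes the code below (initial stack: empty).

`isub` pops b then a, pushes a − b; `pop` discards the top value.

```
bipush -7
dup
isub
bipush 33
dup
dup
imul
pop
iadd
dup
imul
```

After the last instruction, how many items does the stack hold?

1

bipush -7 : -7
dup       : -7 -7
isub      : 0
bipush 33 : 0 33
dup       : 0 33 33
dup       : 0 33 33 33
imul      : 0 33 1089
pop       : 0 33
iadd      : 33
dup       : 33 33
imul      : 1089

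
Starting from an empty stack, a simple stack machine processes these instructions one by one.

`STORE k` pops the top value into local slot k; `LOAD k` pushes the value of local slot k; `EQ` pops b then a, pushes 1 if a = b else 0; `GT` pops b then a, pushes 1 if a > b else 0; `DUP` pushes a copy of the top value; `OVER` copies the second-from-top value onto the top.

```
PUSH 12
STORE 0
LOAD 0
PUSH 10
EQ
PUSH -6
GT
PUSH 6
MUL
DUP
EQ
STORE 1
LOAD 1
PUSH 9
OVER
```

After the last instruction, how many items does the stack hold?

PUSH 12 : 12
STORE 0 : (empty)
LOAD 0  : 12
PUSH 10 : 12 10
EQ      : 0
PUSH -6 : 0 -6
GT      : 1
PUSH 6  : 1 6
MUL     : 6
DUP     : 6 6
EQ      : 1
STORE 1 : (empty)
LOAD 1  : 1
PUSH 9  : 1 9
OVER    : 1 9 1

3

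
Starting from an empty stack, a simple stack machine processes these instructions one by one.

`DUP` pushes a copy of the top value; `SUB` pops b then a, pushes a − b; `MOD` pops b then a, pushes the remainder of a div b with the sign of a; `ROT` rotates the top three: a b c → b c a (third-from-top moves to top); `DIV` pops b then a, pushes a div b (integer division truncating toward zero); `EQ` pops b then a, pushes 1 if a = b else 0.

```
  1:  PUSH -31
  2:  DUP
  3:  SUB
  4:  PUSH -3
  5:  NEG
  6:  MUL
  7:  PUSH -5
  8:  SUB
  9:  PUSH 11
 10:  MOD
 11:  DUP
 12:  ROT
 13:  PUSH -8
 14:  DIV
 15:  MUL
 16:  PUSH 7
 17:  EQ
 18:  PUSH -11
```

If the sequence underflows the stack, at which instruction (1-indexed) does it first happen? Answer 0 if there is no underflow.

PUSH -31  -31
DUP       -31 -31
SUB       0
PUSH -3   0 -3
NEG       0 3
MUL       0
PUSH -5   0 -5
SUB       5
PUSH 11   5 11
MOD       5
DUP       5 5
ROT  — needs 3 operands, stack has 2 → underflow

12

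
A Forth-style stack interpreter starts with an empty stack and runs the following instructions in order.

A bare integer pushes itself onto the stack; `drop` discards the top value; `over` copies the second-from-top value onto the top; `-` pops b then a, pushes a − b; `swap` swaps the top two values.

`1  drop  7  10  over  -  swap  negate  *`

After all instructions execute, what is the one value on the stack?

-21

1      : [1]
drop   : []
7      : [7]
10     : [7, 10]
over   : [7, 10, 7]
-      : [7, 3]
swap   : [3, 7]
negate : [3, -7]
*      : [-21]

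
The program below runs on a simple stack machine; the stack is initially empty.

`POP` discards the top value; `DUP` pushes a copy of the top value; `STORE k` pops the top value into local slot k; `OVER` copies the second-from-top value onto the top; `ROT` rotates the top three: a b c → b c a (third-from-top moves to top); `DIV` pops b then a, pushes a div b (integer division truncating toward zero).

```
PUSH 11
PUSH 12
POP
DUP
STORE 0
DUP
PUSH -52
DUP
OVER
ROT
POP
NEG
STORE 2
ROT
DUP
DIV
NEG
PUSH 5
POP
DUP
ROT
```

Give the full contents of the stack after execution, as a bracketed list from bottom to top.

PUSH 11   [11]
PUSH 12   [11, 12]
POP       [11]
DUP       [11, 11]
STORE 0   [11]
DUP       [11, 11]
PUSH -52  [11, 11, -52]
DUP       [11, 11, -52, -52]
OVER      [11, 11, -52, -52, -52]
ROT       [11, 11, -52, -52, -52]
POP       [11, 11, -52, -52]
NEG       [11, 11, -52, 52]
STORE 2   [11, 11, -52]
ROT       [11, -52, 11]
DUP       [11, -52, 11, 11]
DIV       [11, -52, 1]
NEG       [11, -52, -1]
PUSH 5    [11, -52, -1, 5]
POP       [11, -52, -1]
DUP       [11, -52, -1, -1]
ROT       [11, -1, -1, -52]

[11, -1, -1, -52]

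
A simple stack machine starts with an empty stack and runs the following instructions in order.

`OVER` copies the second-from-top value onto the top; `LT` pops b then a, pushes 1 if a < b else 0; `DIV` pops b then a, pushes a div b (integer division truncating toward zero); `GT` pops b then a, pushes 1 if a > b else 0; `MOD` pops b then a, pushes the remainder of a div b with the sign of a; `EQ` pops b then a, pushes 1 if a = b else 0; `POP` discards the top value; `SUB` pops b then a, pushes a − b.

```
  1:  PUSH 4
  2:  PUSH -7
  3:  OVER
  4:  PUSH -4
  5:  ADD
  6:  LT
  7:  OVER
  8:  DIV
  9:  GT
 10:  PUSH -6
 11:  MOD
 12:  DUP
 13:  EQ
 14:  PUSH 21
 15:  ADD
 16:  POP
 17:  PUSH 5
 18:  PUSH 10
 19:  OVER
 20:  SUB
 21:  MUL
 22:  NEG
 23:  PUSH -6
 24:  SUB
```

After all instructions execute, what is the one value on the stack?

-19

PUSH 4  : [4]
PUSH -7 : [4, -7]
OVER    : [4, -7, 4]
PUSH -4 : [4, -7, 4, -4]
ADD     : [4, -7, 0]
LT      : [4, 1]
OVER    : [4, 1, 4]
DIV     : [4, 0]
GT      : [1]
PUSH -6 : [1, -6]
MOD     : [1]
DUP     : [1, 1]
EQ      : [1]
PUSH 21 : [1, 21]
ADD     : [22]
POP     : []
PUSH 5  : [5]
PUSH 10 : [5, 10]
OVER    : [5, 10, 5]
SUB     : [5, 5]
MUL     : [25]
NEG     : [-25]
PUSH -6 : [-25, -6]
SUB     : [-19]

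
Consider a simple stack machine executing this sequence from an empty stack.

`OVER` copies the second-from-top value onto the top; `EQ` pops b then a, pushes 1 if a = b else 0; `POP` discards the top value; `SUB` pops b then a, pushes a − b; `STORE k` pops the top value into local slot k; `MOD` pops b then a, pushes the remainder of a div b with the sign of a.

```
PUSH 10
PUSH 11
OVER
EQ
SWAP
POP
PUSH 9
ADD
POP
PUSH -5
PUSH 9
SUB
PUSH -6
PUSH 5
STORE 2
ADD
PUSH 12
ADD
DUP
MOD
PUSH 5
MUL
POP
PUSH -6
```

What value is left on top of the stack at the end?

PUSH 10 : [10]
PUSH 11 : [10, 11]
OVER    : [10, 11, 10]
EQ      : [10, 0]
SWAP    : [0, 10]
POP     : [0]
PUSH 9  : [0, 9]
ADD     : [9]
POP     : []
PUSH -5 : [-5]
PUSH 9  : [-5, 9]
SUB     : [-14]
PUSH -6 : [-14, -6]
PUSH 5  : [-14, -6, 5]
STORE 2 : [-14, -6]
ADD     : [-20]
PUSH 12 : [-20, 12]
ADD     : [-8]
DUP     : [-8, -8]
MOD     : [0]
PUSH 5  : [0, 5]
MUL     : [0]
POP     : []
PUSH -6 : [-6]

-6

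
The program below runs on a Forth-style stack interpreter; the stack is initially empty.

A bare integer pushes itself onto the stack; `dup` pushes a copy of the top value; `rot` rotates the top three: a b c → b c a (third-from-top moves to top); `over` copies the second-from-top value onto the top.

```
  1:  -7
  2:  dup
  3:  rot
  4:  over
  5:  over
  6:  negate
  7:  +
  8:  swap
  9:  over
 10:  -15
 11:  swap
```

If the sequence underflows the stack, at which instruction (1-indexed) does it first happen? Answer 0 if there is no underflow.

-7  -> -7
dup -> -7 -7
rot  — needs 3 operands, stack has 2 → underflow

3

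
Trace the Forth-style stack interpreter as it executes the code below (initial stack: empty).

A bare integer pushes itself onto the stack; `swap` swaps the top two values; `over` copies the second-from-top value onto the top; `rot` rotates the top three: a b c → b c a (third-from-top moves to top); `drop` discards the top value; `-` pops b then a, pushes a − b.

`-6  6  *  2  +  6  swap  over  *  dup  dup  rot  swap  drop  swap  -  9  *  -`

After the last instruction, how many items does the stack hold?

1

-6   → -6
6    → -6 6
*    → -36
2    → -36 2
+    → -34
6    → -34 6
swap → 6 -34
over → 6 -34 6
*    → 6 -204
dup  → 6 -204 -204
dup  → 6 -204 -204 -204
rot  → 6 -204 -204 -204
swap → 6 -204 -204 -204
drop → 6 -204 -204
swap → 6 -204 -204
-    → 6 0
9    → 6 0 9
*    → 6 0
-    → 6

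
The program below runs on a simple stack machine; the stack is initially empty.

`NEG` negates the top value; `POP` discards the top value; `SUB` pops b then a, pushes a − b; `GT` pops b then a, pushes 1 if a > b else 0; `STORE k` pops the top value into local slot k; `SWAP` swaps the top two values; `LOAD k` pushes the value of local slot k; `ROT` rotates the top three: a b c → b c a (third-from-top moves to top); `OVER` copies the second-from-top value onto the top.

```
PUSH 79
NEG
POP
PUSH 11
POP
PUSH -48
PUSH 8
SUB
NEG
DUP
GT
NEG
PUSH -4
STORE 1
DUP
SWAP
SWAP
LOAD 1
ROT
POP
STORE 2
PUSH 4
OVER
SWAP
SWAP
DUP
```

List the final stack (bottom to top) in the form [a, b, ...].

PUSH 79  → 79
NEG      → -79
POP      → (empty)
PUSH 11  → 11
POP      → (empty)
PUSH -48 → -48
PUSH 8   → -48 8
SUB      → -56
NEG      → 56
DUP      → 56 56
GT       → 0
NEG      → 0
PUSH -4  → 0 -4
STORE 1  → 0
DUP      → 0 0
SWAP     → 0 0
SWAP     → 0 0
LOAD 1   → 0 0 -4
ROT      → 0 -4 0
POP      → 0 -4
STORE 2  → 0
PUSH 4   → 0 4
OVER     → 0 4 0
SWAP     → 0 0 4
SWAP     → 0 4 0
DUP      → 0 4 0 0

[0, 4, 0, 0]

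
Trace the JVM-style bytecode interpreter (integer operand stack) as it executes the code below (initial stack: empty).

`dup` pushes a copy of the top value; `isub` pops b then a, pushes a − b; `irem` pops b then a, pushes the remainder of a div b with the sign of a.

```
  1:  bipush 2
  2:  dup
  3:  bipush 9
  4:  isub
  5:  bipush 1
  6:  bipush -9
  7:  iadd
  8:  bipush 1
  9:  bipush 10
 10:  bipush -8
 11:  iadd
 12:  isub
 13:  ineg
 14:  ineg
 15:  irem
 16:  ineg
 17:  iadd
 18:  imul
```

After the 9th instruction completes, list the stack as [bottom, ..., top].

[2, -7, -8, 1, 10]

bipush 2  → 2
dup       → 2 2
bipush 9  → 2 2 9
isub      → 2 -7
bipush 1  → 2 -7 1
bipush -9 → 2 -7 1 -9
iadd      → 2 -7 -8
bipush 1  → 2 -7 -8 1
bipush 10 → 2 -7 -8 1 10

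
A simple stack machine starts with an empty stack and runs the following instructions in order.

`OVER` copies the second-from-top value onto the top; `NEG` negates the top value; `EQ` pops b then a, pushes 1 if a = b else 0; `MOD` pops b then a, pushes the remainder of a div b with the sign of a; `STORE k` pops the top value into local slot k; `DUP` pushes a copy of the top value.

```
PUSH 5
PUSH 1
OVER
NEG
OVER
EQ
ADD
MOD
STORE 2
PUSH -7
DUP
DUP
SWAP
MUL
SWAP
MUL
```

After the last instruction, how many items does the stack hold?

1

PUSH 5   5
PUSH 1   5 1
OVER     5 1 5
NEG      5 1 -5
OVER     5 1 -5 1
EQ       5 1 0
ADD      5 1
MOD      0
STORE 2  (empty)
PUSH -7  -7
DUP      -7 -7
DUP      -7 -7 -7
SWAP     -7 -7 -7
MUL      -7 49
SWAP     49 -7
MUL      -343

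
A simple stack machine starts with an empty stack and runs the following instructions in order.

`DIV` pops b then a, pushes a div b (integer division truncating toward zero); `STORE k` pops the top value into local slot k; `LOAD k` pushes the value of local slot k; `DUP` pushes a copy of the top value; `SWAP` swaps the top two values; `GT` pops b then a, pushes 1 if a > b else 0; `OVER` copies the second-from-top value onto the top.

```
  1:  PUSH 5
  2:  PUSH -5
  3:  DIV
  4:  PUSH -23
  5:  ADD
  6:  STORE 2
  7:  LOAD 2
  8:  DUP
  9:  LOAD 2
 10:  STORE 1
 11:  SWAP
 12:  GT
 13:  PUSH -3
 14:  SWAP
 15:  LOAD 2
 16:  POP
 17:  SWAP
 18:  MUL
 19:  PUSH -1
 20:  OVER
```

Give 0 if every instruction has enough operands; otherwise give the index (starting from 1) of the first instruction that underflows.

PUSH 5   -> 5
PUSH -5  -> 5 -5
DIV      -> -1
PUSH -23 -> -1 -23
ADD      -> -24
STORE 2  -> (empty)
LOAD 2   -> -24
DUP      -> -24 -24
LOAD 2   -> -24 -24 -24
STORE 1  -> -24 -24
SWAP     -> -24 -24
GT       -> 0
PUSH -3  -> 0 -3
SWAP     -> -3 0
LOAD 2   -> -3 0 -24
POP      -> -3 0
SWAP     -> 0 -3
MUL      -> 0
PUSH -1  -> 0 -1
OVER     -> 0 -1 0

0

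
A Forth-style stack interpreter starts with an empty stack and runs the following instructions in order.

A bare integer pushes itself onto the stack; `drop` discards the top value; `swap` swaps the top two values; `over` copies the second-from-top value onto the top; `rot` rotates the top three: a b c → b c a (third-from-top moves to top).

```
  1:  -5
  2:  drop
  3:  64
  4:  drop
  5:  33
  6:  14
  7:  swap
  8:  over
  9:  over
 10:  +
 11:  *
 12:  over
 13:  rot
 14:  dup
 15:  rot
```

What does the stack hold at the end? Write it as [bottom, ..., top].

-5   → [-5]
drop → []
64   → [64]
drop → []
33   → [33]
14   → [33, 14]
swap → [14, 33]
over → [14, 33, 14]
over → [14, 33, 14, 33]
+    → [14, 33, 47]
*    → [14, 1551]
over → [14, 1551, 14]
rot  → [1551, 14, 14]
dup  → [1551, 14, 14, 14]
rot  → [1551, 14, 14, 14]

[1551, 14, 14, 14]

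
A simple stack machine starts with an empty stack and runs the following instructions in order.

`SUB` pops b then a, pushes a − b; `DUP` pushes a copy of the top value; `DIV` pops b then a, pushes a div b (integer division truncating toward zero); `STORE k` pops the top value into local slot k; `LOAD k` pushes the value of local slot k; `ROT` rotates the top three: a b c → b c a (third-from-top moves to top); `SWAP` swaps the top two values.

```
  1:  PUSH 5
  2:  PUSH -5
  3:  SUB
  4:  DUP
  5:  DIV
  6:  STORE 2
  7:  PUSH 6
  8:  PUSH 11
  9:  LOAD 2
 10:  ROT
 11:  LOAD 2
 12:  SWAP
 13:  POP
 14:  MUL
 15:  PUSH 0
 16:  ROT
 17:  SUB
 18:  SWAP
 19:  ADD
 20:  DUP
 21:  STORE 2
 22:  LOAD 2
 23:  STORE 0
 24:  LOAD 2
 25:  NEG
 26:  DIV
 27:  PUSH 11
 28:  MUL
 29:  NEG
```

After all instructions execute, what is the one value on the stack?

11

PUSH 5  -> 5
PUSH -5 -> 5 -5
SUB     -> 10
DUP     -> 10 10
DIV     -> 1
STORE 2 -> (empty)
PUSH 6  -> 6
PUSH 11 -> 6 11
LOAD 2  -> 6 11 1
ROT     -> 11 1 6
LOAD 2  -> 11 1 6 1
SWAP    -> 11 1 1 6
POP     -> 11 1 1
MUL     -> 11 1
PUSH 0  -> 11 1 0
ROT     -> 1 0 11
SUB     -> 1 -11
SWAP    -> -11 1
ADD     -> -10
DUP     -> -10 -10
STORE 2 -> -10
LOAD 2  -> -10 -10
STORE 0 -> -10
LOAD 2  -> -10 -10
NEG     -> -10 10
DIV     -> -1
PUSH 11 -> -1 11
MUL     -> -11
NEG     -> 11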